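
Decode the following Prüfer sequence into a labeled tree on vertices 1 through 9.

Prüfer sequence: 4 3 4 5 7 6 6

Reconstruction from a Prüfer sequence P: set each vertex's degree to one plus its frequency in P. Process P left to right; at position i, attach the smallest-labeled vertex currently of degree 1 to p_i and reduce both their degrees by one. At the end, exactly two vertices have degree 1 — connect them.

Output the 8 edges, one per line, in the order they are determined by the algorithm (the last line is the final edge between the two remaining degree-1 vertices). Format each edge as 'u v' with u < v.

Initial degrees: {1:1, 2:1, 3:2, 4:3, 5:2, 6:3, 7:2, 8:1, 9:1}
Step 1: smallest deg-1 vertex = 1, p_1 = 4. Add edge {1,4}. Now deg[1]=0, deg[4]=2.
Step 2: smallest deg-1 vertex = 2, p_2 = 3. Add edge {2,3}. Now deg[2]=0, deg[3]=1.
Step 3: smallest deg-1 vertex = 3, p_3 = 4. Add edge {3,4}. Now deg[3]=0, deg[4]=1.
Step 4: smallest deg-1 vertex = 4, p_4 = 5. Add edge {4,5}. Now deg[4]=0, deg[5]=1.
Step 5: smallest deg-1 vertex = 5, p_5 = 7. Add edge {5,7}. Now deg[5]=0, deg[7]=1.
Step 6: smallest deg-1 vertex = 7, p_6 = 6. Add edge {6,7}. Now deg[7]=0, deg[6]=2.
Step 7: smallest deg-1 vertex = 8, p_7 = 6. Add edge {6,8}. Now deg[8]=0, deg[6]=1.
Final: two remaining deg-1 vertices are 6, 9. Add edge {6,9}.

Answer: 1 4
2 3
3 4
4 5
5 7
6 7
6 8
6 9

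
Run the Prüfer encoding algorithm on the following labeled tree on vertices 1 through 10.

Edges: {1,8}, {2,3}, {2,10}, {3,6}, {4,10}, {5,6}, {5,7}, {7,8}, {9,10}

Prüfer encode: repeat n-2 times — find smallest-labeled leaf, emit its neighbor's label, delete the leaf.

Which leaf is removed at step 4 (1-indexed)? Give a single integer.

Answer: 7

Derivation:
Step 1: current leaves = {1,4,9}. Remove leaf 1 (neighbor: 8).
Step 2: current leaves = {4,8,9}. Remove leaf 4 (neighbor: 10).
Step 3: current leaves = {8,9}. Remove leaf 8 (neighbor: 7).
Step 4: current leaves = {7,9}. Remove leaf 7 (neighbor: 5).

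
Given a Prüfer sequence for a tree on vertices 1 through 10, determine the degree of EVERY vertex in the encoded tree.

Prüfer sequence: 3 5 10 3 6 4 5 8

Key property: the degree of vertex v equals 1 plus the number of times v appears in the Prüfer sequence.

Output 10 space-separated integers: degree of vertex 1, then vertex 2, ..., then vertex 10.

p_1 = 3: count[3] becomes 1
p_2 = 5: count[5] becomes 1
p_3 = 10: count[10] becomes 1
p_4 = 3: count[3] becomes 2
p_5 = 6: count[6] becomes 1
p_6 = 4: count[4] becomes 1
p_7 = 5: count[5] becomes 2
p_8 = 8: count[8] becomes 1
Degrees (1 + count): deg[1]=1+0=1, deg[2]=1+0=1, deg[3]=1+2=3, deg[4]=1+1=2, deg[5]=1+2=3, deg[6]=1+1=2, deg[7]=1+0=1, deg[8]=1+1=2, deg[9]=1+0=1, deg[10]=1+1=2

Answer: 1 1 3 2 3 2 1 2 1 2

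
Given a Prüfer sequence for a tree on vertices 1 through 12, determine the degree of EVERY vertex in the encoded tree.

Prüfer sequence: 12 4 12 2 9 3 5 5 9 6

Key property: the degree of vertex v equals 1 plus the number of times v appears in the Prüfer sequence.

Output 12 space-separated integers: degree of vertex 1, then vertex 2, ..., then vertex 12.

Answer: 1 2 2 2 3 2 1 1 3 1 1 3

Derivation:
p_1 = 12: count[12] becomes 1
p_2 = 4: count[4] becomes 1
p_3 = 12: count[12] becomes 2
p_4 = 2: count[2] becomes 1
p_5 = 9: count[9] becomes 1
p_6 = 3: count[3] becomes 1
p_7 = 5: count[5] becomes 1
p_8 = 5: count[5] becomes 2
p_9 = 9: count[9] becomes 2
p_10 = 6: count[6] becomes 1
Degrees (1 + count): deg[1]=1+0=1, deg[2]=1+1=2, deg[3]=1+1=2, deg[4]=1+1=2, deg[5]=1+2=3, deg[6]=1+1=2, deg[7]=1+0=1, deg[8]=1+0=1, deg[9]=1+2=3, deg[10]=1+0=1, deg[11]=1+0=1, deg[12]=1+2=3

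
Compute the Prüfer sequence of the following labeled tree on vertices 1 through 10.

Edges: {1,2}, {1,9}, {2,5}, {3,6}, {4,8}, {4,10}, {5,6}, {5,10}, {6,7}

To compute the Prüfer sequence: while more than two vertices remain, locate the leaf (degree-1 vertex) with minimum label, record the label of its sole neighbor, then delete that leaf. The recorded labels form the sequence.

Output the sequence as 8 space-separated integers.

Step 1: leaves = {3,7,8,9}. Remove smallest leaf 3, emit neighbor 6.
Step 2: leaves = {7,8,9}. Remove smallest leaf 7, emit neighbor 6.
Step 3: leaves = {6,8,9}. Remove smallest leaf 6, emit neighbor 5.
Step 4: leaves = {8,9}. Remove smallest leaf 8, emit neighbor 4.
Step 5: leaves = {4,9}. Remove smallest leaf 4, emit neighbor 10.
Step 6: leaves = {9,10}. Remove smallest leaf 9, emit neighbor 1.
Step 7: leaves = {1,10}. Remove smallest leaf 1, emit neighbor 2.
Step 8: leaves = {2,10}. Remove smallest leaf 2, emit neighbor 5.
Done: 2 vertices remain (5, 10). Sequence = [6 6 5 4 10 1 2 5]

Answer: 6 6 5 4 10 1 2 5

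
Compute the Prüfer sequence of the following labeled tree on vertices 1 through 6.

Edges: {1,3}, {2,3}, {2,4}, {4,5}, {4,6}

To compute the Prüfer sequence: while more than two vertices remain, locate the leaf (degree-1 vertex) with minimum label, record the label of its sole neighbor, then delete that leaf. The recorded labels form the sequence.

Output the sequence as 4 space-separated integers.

Answer: 3 2 4 4

Derivation:
Step 1: leaves = {1,5,6}. Remove smallest leaf 1, emit neighbor 3.
Step 2: leaves = {3,5,6}. Remove smallest leaf 3, emit neighbor 2.
Step 3: leaves = {2,5,6}. Remove smallest leaf 2, emit neighbor 4.
Step 4: leaves = {5,6}. Remove smallest leaf 5, emit neighbor 4.
Done: 2 vertices remain (4, 6). Sequence = [3 2 4 4]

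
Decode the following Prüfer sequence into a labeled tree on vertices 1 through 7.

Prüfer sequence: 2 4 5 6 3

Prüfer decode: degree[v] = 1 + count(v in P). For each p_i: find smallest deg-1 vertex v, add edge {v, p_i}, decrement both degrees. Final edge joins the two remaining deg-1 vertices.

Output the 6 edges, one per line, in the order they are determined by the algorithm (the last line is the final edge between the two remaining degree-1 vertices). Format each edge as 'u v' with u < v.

Answer: 1 2
2 4
4 5
5 6
3 6
3 7

Derivation:
Initial degrees: {1:1, 2:2, 3:2, 4:2, 5:2, 6:2, 7:1}
Step 1: smallest deg-1 vertex = 1, p_1 = 2. Add edge {1,2}. Now deg[1]=0, deg[2]=1.
Step 2: smallest deg-1 vertex = 2, p_2 = 4. Add edge {2,4}. Now deg[2]=0, deg[4]=1.
Step 3: smallest deg-1 vertex = 4, p_3 = 5. Add edge {4,5}. Now deg[4]=0, deg[5]=1.
Step 4: smallest deg-1 vertex = 5, p_4 = 6. Add edge {5,6}. Now deg[5]=0, deg[6]=1.
Step 5: smallest deg-1 vertex = 6, p_5 = 3. Add edge {3,6}. Now deg[6]=0, deg[3]=1.
Final: two remaining deg-1 vertices are 3, 7. Add edge {3,7}.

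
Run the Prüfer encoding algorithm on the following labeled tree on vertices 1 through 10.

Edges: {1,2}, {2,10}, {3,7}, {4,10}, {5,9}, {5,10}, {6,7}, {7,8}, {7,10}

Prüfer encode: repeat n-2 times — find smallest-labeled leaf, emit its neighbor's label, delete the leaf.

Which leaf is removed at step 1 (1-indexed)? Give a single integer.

Step 1: current leaves = {1,3,4,6,8,9}. Remove leaf 1 (neighbor: 2).

Answer: 1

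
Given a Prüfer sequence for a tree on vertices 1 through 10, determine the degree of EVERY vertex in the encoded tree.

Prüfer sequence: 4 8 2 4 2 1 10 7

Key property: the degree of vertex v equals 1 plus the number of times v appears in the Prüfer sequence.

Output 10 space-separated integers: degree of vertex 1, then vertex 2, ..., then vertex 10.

Answer: 2 3 1 3 1 1 2 2 1 2

Derivation:
p_1 = 4: count[4] becomes 1
p_2 = 8: count[8] becomes 1
p_3 = 2: count[2] becomes 1
p_4 = 4: count[4] becomes 2
p_5 = 2: count[2] becomes 2
p_6 = 1: count[1] becomes 1
p_7 = 10: count[10] becomes 1
p_8 = 7: count[7] becomes 1
Degrees (1 + count): deg[1]=1+1=2, deg[2]=1+2=3, deg[3]=1+0=1, deg[4]=1+2=3, deg[5]=1+0=1, deg[6]=1+0=1, deg[7]=1+1=2, deg[8]=1+1=2, deg[9]=1+0=1, deg[10]=1+1=2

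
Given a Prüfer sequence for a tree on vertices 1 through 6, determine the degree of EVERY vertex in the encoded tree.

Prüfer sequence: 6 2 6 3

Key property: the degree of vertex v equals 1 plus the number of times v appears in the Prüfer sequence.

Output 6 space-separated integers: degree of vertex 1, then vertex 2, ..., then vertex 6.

p_1 = 6: count[6] becomes 1
p_2 = 2: count[2] becomes 1
p_3 = 6: count[6] becomes 2
p_4 = 3: count[3] becomes 1
Degrees (1 + count): deg[1]=1+0=1, deg[2]=1+1=2, deg[3]=1+1=2, deg[4]=1+0=1, deg[5]=1+0=1, deg[6]=1+2=3

Answer: 1 2 2 1 1 3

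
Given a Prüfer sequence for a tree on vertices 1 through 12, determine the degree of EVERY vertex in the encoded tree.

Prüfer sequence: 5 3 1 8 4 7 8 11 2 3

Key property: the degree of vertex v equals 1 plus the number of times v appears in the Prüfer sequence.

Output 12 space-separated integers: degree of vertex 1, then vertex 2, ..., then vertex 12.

Answer: 2 2 3 2 2 1 2 3 1 1 2 1

Derivation:
p_1 = 5: count[5] becomes 1
p_2 = 3: count[3] becomes 1
p_3 = 1: count[1] becomes 1
p_4 = 8: count[8] becomes 1
p_5 = 4: count[4] becomes 1
p_6 = 7: count[7] becomes 1
p_7 = 8: count[8] becomes 2
p_8 = 11: count[11] becomes 1
p_9 = 2: count[2] becomes 1
p_10 = 3: count[3] becomes 2
Degrees (1 + count): deg[1]=1+1=2, deg[2]=1+1=2, deg[3]=1+2=3, deg[4]=1+1=2, deg[5]=1+1=2, deg[6]=1+0=1, deg[7]=1+1=2, deg[8]=1+2=3, deg[9]=1+0=1, deg[10]=1+0=1, deg[11]=1+1=2, deg[12]=1+0=1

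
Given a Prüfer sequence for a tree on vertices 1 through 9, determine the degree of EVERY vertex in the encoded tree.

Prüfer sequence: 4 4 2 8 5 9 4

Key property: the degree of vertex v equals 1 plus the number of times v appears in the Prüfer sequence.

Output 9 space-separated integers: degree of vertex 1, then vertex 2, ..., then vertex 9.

Answer: 1 2 1 4 2 1 1 2 2

Derivation:
p_1 = 4: count[4] becomes 1
p_2 = 4: count[4] becomes 2
p_3 = 2: count[2] becomes 1
p_4 = 8: count[8] becomes 1
p_5 = 5: count[5] becomes 1
p_6 = 9: count[9] becomes 1
p_7 = 4: count[4] becomes 3
Degrees (1 + count): deg[1]=1+0=1, deg[2]=1+1=2, deg[3]=1+0=1, deg[4]=1+3=4, deg[5]=1+1=2, deg[6]=1+0=1, deg[7]=1+0=1, deg[8]=1+1=2, deg[9]=1+1=2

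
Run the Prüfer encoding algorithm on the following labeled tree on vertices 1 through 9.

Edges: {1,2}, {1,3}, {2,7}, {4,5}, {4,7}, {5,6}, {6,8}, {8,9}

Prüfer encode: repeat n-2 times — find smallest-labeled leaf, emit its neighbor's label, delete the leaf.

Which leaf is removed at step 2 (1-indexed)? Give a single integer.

Answer: 1

Derivation:
Step 1: current leaves = {3,9}. Remove leaf 3 (neighbor: 1).
Step 2: current leaves = {1,9}. Remove leaf 1 (neighbor: 2).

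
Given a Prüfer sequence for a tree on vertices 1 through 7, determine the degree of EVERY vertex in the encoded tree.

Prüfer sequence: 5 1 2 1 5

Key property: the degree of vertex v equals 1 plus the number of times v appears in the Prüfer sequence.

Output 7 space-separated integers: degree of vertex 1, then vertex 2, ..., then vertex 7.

Answer: 3 2 1 1 3 1 1

Derivation:
p_1 = 5: count[5] becomes 1
p_2 = 1: count[1] becomes 1
p_3 = 2: count[2] becomes 1
p_4 = 1: count[1] becomes 2
p_5 = 5: count[5] becomes 2
Degrees (1 + count): deg[1]=1+2=3, deg[2]=1+1=2, deg[3]=1+0=1, deg[4]=1+0=1, deg[5]=1+2=3, deg[6]=1+0=1, deg[7]=1+0=1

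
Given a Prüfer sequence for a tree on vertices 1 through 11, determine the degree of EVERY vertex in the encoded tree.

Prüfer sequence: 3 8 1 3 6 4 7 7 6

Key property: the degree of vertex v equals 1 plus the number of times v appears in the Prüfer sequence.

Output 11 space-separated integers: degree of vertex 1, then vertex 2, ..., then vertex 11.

Answer: 2 1 3 2 1 3 3 2 1 1 1

Derivation:
p_1 = 3: count[3] becomes 1
p_2 = 8: count[8] becomes 1
p_3 = 1: count[1] becomes 1
p_4 = 3: count[3] becomes 2
p_5 = 6: count[6] becomes 1
p_6 = 4: count[4] becomes 1
p_7 = 7: count[7] becomes 1
p_8 = 7: count[7] becomes 2
p_9 = 6: count[6] becomes 2
Degrees (1 + count): deg[1]=1+1=2, deg[2]=1+0=1, deg[3]=1+2=3, deg[4]=1+1=2, deg[5]=1+0=1, deg[6]=1+2=3, deg[7]=1+2=3, deg[8]=1+1=2, deg[9]=1+0=1, deg[10]=1+0=1, deg[11]=1+0=1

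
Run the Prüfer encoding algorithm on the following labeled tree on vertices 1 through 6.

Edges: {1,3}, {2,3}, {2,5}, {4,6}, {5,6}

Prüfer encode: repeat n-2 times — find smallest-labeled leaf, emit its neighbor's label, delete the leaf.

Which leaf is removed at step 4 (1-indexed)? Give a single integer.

Step 1: current leaves = {1,4}. Remove leaf 1 (neighbor: 3).
Step 2: current leaves = {3,4}. Remove leaf 3 (neighbor: 2).
Step 3: current leaves = {2,4}. Remove leaf 2 (neighbor: 5).
Step 4: current leaves = {4,5}. Remove leaf 4 (neighbor: 6).

Answer: 4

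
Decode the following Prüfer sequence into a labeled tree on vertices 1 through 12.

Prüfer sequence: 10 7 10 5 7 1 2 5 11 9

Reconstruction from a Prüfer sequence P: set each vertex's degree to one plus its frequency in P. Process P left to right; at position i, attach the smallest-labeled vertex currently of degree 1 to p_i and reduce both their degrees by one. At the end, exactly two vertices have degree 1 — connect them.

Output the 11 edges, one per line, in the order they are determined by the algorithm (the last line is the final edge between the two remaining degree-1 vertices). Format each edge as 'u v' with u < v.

Initial degrees: {1:2, 2:2, 3:1, 4:1, 5:3, 6:1, 7:3, 8:1, 9:2, 10:3, 11:2, 12:1}
Step 1: smallest deg-1 vertex = 3, p_1 = 10. Add edge {3,10}. Now deg[3]=0, deg[10]=2.
Step 2: smallest deg-1 vertex = 4, p_2 = 7. Add edge {4,7}. Now deg[4]=0, deg[7]=2.
Step 3: smallest deg-1 vertex = 6, p_3 = 10. Add edge {6,10}. Now deg[6]=0, deg[10]=1.
Step 4: smallest deg-1 vertex = 8, p_4 = 5. Add edge {5,8}. Now deg[8]=0, deg[5]=2.
Step 5: smallest deg-1 vertex = 10, p_5 = 7. Add edge {7,10}. Now deg[10]=0, deg[7]=1.
Step 6: smallest deg-1 vertex = 7, p_6 = 1. Add edge {1,7}. Now deg[7]=0, deg[1]=1.
Step 7: smallest deg-1 vertex = 1, p_7 = 2. Add edge {1,2}. Now deg[1]=0, deg[2]=1.
Step 8: smallest deg-1 vertex = 2, p_8 = 5. Add edge {2,5}. Now deg[2]=0, deg[5]=1.
Step 9: smallest deg-1 vertex = 5, p_9 = 11. Add edge {5,11}. Now deg[5]=0, deg[11]=1.
Step 10: smallest deg-1 vertex = 11, p_10 = 9. Add edge {9,11}. Now deg[11]=0, deg[9]=1.
Final: two remaining deg-1 vertices are 9, 12. Add edge {9,12}.

Answer: 3 10
4 7
6 10
5 8
7 10
1 7
1 2
2 5
5 11
9 11
9 12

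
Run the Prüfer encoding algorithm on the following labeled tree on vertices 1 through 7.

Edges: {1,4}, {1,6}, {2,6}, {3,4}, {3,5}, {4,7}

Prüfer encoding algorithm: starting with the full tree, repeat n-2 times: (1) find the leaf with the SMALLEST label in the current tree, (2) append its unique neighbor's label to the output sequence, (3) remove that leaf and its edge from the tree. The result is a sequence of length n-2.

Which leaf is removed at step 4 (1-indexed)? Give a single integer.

Step 1: current leaves = {2,5,7}. Remove leaf 2 (neighbor: 6).
Step 2: current leaves = {5,6,7}. Remove leaf 5 (neighbor: 3).
Step 3: current leaves = {3,6,7}. Remove leaf 3 (neighbor: 4).
Step 4: current leaves = {6,7}. Remove leaf 6 (neighbor: 1).

Answer: 6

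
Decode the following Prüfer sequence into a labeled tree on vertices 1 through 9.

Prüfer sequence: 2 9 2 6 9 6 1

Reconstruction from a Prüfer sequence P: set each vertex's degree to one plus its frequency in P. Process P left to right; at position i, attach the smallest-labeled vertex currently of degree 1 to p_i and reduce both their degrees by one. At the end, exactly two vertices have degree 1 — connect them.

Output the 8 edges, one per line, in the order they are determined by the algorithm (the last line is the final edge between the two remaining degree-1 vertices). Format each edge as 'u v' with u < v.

Answer: 2 3
4 9
2 5
2 6
7 9
6 8
1 6
1 9

Derivation:
Initial degrees: {1:2, 2:3, 3:1, 4:1, 5:1, 6:3, 7:1, 8:1, 9:3}
Step 1: smallest deg-1 vertex = 3, p_1 = 2. Add edge {2,3}. Now deg[3]=0, deg[2]=2.
Step 2: smallest deg-1 vertex = 4, p_2 = 9. Add edge {4,9}. Now deg[4]=0, deg[9]=2.
Step 3: smallest deg-1 vertex = 5, p_3 = 2. Add edge {2,5}. Now deg[5]=0, deg[2]=1.
Step 4: smallest deg-1 vertex = 2, p_4 = 6. Add edge {2,6}. Now deg[2]=0, deg[6]=2.
Step 5: smallest deg-1 vertex = 7, p_5 = 9. Add edge {7,9}. Now deg[7]=0, deg[9]=1.
Step 6: smallest deg-1 vertex = 8, p_6 = 6. Add edge {6,8}. Now deg[8]=0, deg[6]=1.
Step 7: smallest deg-1 vertex = 6, p_7 = 1. Add edge {1,6}. Now deg[6]=0, deg[1]=1.
Final: two remaining deg-1 vertices are 1, 9. Add edge {1,9}.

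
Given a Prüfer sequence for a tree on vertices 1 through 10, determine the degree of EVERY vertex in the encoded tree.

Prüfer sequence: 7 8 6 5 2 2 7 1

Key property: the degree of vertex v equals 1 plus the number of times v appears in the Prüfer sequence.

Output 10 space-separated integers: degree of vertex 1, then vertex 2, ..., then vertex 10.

Answer: 2 3 1 1 2 2 3 2 1 1

Derivation:
p_1 = 7: count[7] becomes 1
p_2 = 8: count[8] becomes 1
p_3 = 6: count[6] becomes 1
p_4 = 5: count[5] becomes 1
p_5 = 2: count[2] becomes 1
p_6 = 2: count[2] becomes 2
p_7 = 7: count[7] becomes 2
p_8 = 1: count[1] becomes 1
Degrees (1 + count): deg[1]=1+1=2, deg[2]=1+2=3, deg[3]=1+0=1, deg[4]=1+0=1, deg[5]=1+1=2, deg[6]=1+1=2, deg[7]=1+2=3, deg[8]=1+1=2, deg[9]=1+0=1, deg[10]=1+0=1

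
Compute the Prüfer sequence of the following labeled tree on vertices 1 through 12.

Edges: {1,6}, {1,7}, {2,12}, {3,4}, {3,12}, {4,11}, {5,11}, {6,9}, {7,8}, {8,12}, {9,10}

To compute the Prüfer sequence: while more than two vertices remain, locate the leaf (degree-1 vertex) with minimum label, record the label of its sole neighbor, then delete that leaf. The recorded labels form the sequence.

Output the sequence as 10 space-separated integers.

Answer: 12 11 9 6 1 7 8 12 4 3

Derivation:
Step 1: leaves = {2,5,10}. Remove smallest leaf 2, emit neighbor 12.
Step 2: leaves = {5,10}. Remove smallest leaf 5, emit neighbor 11.
Step 3: leaves = {10,11}. Remove smallest leaf 10, emit neighbor 9.
Step 4: leaves = {9,11}. Remove smallest leaf 9, emit neighbor 6.
Step 5: leaves = {6,11}. Remove smallest leaf 6, emit neighbor 1.
Step 6: leaves = {1,11}. Remove smallest leaf 1, emit neighbor 7.
Step 7: leaves = {7,11}. Remove smallest leaf 7, emit neighbor 8.
Step 8: leaves = {8,11}. Remove smallest leaf 8, emit neighbor 12.
Step 9: leaves = {11,12}. Remove smallest leaf 11, emit neighbor 4.
Step 10: leaves = {4,12}. Remove smallest leaf 4, emit neighbor 3.
Done: 2 vertices remain (3, 12). Sequence = [12 11 9 6 1 7 8 12 4 3]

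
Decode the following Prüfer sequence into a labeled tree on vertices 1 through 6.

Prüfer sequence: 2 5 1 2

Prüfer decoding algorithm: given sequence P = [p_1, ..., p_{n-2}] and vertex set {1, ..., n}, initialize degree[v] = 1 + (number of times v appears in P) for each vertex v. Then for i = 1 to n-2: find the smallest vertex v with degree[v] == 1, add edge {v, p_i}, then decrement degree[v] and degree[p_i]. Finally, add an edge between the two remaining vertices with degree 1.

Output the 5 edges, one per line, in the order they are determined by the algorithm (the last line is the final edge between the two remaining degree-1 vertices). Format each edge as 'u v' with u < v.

Initial degrees: {1:2, 2:3, 3:1, 4:1, 5:2, 6:1}
Step 1: smallest deg-1 vertex = 3, p_1 = 2. Add edge {2,3}. Now deg[3]=0, deg[2]=2.
Step 2: smallest deg-1 vertex = 4, p_2 = 5. Add edge {4,5}. Now deg[4]=0, deg[5]=1.
Step 3: smallest deg-1 vertex = 5, p_3 = 1. Add edge {1,5}. Now deg[5]=0, deg[1]=1.
Step 4: smallest deg-1 vertex = 1, p_4 = 2. Add edge {1,2}. Now deg[1]=0, deg[2]=1.
Final: two remaining deg-1 vertices are 2, 6. Add edge {2,6}.

Answer: 2 3
4 5
1 5
1 2
2 6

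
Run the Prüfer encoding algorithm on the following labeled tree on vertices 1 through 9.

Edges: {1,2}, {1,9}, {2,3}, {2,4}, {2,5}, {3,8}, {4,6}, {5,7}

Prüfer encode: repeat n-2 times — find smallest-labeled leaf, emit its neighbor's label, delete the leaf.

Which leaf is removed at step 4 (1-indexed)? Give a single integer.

Answer: 5

Derivation:
Step 1: current leaves = {6,7,8,9}. Remove leaf 6 (neighbor: 4).
Step 2: current leaves = {4,7,8,9}. Remove leaf 4 (neighbor: 2).
Step 3: current leaves = {7,8,9}. Remove leaf 7 (neighbor: 5).
Step 4: current leaves = {5,8,9}. Remove leaf 5 (neighbor: 2).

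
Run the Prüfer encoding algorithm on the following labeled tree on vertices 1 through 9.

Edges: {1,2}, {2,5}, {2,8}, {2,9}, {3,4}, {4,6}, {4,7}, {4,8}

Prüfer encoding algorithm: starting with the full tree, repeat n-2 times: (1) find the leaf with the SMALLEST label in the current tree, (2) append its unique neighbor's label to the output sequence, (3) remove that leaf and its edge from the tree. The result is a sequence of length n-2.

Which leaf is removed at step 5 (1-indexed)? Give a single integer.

Answer: 7

Derivation:
Step 1: current leaves = {1,3,5,6,7,9}. Remove leaf 1 (neighbor: 2).
Step 2: current leaves = {3,5,6,7,9}. Remove leaf 3 (neighbor: 4).
Step 3: current leaves = {5,6,7,9}. Remove leaf 5 (neighbor: 2).
Step 4: current leaves = {6,7,9}. Remove leaf 6 (neighbor: 4).
Step 5: current leaves = {7,9}. Remove leaf 7 (neighbor: 4).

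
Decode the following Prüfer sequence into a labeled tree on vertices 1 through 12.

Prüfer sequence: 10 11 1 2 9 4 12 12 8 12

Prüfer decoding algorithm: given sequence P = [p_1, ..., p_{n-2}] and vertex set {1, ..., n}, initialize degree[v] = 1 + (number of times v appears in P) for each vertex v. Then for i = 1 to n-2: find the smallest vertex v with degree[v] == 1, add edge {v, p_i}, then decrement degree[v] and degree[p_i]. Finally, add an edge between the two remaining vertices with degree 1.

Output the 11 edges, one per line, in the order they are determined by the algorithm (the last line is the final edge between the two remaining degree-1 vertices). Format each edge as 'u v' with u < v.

Answer: 3 10
5 11
1 6
1 2
2 9
4 7
4 12
9 12
8 10
8 12
11 12

Derivation:
Initial degrees: {1:2, 2:2, 3:1, 4:2, 5:1, 6:1, 7:1, 8:2, 9:2, 10:2, 11:2, 12:4}
Step 1: smallest deg-1 vertex = 3, p_1 = 10. Add edge {3,10}. Now deg[3]=0, deg[10]=1.
Step 2: smallest deg-1 vertex = 5, p_2 = 11. Add edge {5,11}. Now deg[5]=0, deg[11]=1.
Step 3: smallest deg-1 vertex = 6, p_3 = 1. Add edge {1,6}. Now deg[6]=0, deg[1]=1.
Step 4: smallest deg-1 vertex = 1, p_4 = 2. Add edge {1,2}. Now deg[1]=0, deg[2]=1.
Step 5: smallest deg-1 vertex = 2, p_5 = 9. Add edge {2,9}. Now deg[2]=0, deg[9]=1.
Step 6: smallest deg-1 vertex = 7, p_6 = 4. Add edge {4,7}. Now deg[7]=0, deg[4]=1.
Step 7: smallest deg-1 vertex = 4, p_7 = 12. Add edge {4,12}. Now deg[4]=0, deg[12]=3.
Step 8: smallest deg-1 vertex = 9, p_8 = 12. Add edge {9,12}. Now deg[9]=0, deg[12]=2.
Step 9: smallest deg-1 vertex = 10, p_9 = 8. Add edge {8,10}. Now deg[10]=0, deg[8]=1.
Step 10: smallest deg-1 vertex = 8, p_10 = 12. Add edge {8,12}. Now deg[8]=0, deg[12]=1.
Final: two remaining deg-1 vertices are 11, 12. Add edge {11,12}.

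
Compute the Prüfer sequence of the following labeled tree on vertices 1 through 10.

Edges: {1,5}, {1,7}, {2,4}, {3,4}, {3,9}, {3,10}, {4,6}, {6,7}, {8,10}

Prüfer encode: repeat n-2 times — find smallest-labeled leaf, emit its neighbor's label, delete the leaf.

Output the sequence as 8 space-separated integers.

Step 1: leaves = {2,5,8,9}. Remove smallest leaf 2, emit neighbor 4.
Step 2: leaves = {5,8,9}. Remove smallest leaf 5, emit neighbor 1.
Step 3: leaves = {1,8,9}. Remove smallest leaf 1, emit neighbor 7.
Step 4: leaves = {7,8,9}. Remove smallest leaf 7, emit neighbor 6.
Step 5: leaves = {6,8,9}. Remove smallest leaf 6, emit neighbor 4.
Step 6: leaves = {4,8,9}. Remove smallest leaf 4, emit neighbor 3.
Step 7: leaves = {8,9}. Remove smallest leaf 8, emit neighbor 10.
Step 8: leaves = {9,10}. Remove smallest leaf 9, emit neighbor 3.
Done: 2 vertices remain (3, 10). Sequence = [4 1 7 6 4 3 10 3]

Answer: 4 1 7 6 4 3 10 3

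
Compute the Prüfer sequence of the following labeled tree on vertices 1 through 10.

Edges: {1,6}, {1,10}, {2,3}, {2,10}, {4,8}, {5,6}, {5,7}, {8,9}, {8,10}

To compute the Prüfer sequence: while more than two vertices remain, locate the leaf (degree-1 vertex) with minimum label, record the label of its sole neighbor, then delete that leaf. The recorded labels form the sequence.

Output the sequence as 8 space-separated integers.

Step 1: leaves = {3,4,7,9}. Remove smallest leaf 3, emit neighbor 2.
Step 2: leaves = {2,4,7,9}. Remove smallest leaf 2, emit neighbor 10.
Step 3: leaves = {4,7,9}. Remove smallest leaf 4, emit neighbor 8.
Step 4: leaves = {7,9}. Remove smallest leaf 7, emit neighbor 5.
Step 5: leaves = {5,9}. Remove smallest leaf 5, emit neighbor 6.
Step 6: leaves = {6,9}. Remove smallest leaf 6, emit neighbor 1.
Step 7: leaves = {1,9}. Remove smallest leaf 1, emit neighbor 10.
Step 8: leaves = {9,10}. Remove smallest leaf 9, emit neighbor 8.
Done: 2 vertices remain (8, 10). Sequence = [2 10 8 5 6 1 10 8]

Answer: 2 10 8 5 6 1 10 8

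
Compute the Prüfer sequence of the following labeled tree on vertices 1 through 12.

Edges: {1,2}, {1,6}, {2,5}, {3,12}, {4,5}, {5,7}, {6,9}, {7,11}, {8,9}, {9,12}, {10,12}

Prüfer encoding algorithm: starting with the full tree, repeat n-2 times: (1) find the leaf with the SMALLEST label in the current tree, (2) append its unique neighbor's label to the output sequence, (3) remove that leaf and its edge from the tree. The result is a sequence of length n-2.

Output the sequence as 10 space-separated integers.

Answer: 12 5 9 12 7 5 2 1 6 9

Derivation:
Step 1: leaves = {3,4,8,10,11}. Remove smallest leaf 3, emit neighbor 12.
Step 2: leaves = {4,8,10,11}. Remove smallest leaf 4, emit neighbor 5.
Step 3: leaves = {8,10,11}. Remove smallest leaf 8, emit neighbor 9.
Step 4: leaves = {10,11}. Remove smallest leaf 10, emit neighbor 12.
Step 5: leaves = {11,12}. Remove smallest leaf 11, emit neighbor 7.
Step 6: leaves = {7,12}. Remove smallest leaf 7, emit neighbor 5.
Step 7: leaves = {5,12}. Remove smallest leaf 5, emit neighbor 2.
Step 8: leaves = {2,12}. Remove smallest leaf 2, emit neighbor 1.
Step 9: leaves = {1,12}. Remove smallest leaf 1, emit neighbor 6.
Step 10: leaves = {6,12}. Remove smallest leaf 6, emit neighbor 9.
Done: 2 vertices remain (9, 12). Sequence = [12 5 9 12 7 5 2 1 6 9]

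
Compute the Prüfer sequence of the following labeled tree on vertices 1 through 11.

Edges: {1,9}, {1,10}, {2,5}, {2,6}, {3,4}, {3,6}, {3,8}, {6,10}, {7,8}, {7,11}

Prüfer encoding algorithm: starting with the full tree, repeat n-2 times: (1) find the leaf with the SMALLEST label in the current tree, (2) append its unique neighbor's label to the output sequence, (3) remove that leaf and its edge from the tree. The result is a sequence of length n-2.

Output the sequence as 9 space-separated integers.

Step 1: leaves = {4,5,9,11}. Remove smallest leaf 4, emit neighbor 3.
Step 2: leaves = {5,9,11}. Remove smallest leaf 5, emit neighbor 2.
Step 3: leaves = {2,9,11}. Remove smallest leaf 2, emit neighbor 6.
Step 4: leaves = {9,11}. Remove smallest leaf 9, emit neighbor 1.
Step 5: leaves = {1,11}. Remove smallest leaf 1, emit neighbor 10.
Step 6: leaves = {10,11}. Remove smallest leaf 10, emit neighbor 6.
Step 7: leaves = {6,11}. Remove smallest leaf 6, emit neighbor 3.
Step 8: leaves = {3,11}. Remove smallest leaf 3, emit neighbor 8.
Step 9: leaves = {8,11}. Remove smallest leaf 8, emit neighbor 7.
Done: 2 vertices remain (7, 11). Sequence = [3 2 6 1 10 6 3 8 7]

Answer: 3 2 6 1 10 6 3 8 7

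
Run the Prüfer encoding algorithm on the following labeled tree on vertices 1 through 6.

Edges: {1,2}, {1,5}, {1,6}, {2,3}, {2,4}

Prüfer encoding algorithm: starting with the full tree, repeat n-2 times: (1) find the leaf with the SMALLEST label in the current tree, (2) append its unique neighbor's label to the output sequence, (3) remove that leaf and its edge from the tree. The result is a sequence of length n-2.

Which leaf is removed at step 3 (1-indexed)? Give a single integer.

Step 1: current leaves = {3,4,5,6}. Remove leaf 3 (neighbor: 2).
Step 2: current leaves = {4,5,6}. Remove leaf 4 (neighbor: 2).
Step 3: current leaves = {2,5,6}. Remove leaf 2 (neighbor: 1).

Answer: 2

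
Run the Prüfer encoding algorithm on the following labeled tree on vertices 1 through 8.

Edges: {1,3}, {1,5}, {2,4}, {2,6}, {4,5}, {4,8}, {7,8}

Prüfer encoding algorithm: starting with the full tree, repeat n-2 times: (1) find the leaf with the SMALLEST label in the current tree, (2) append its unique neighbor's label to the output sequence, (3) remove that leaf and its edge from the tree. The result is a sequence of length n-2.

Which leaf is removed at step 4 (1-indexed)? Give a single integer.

Step 1: current leaves = {3,6,7}. Remove leaf 3 (neighbor: 1).
Step 2: current leaves = {1,6,7}. Remove leaf 1 (neighbor: 5).
Step 3: current leaves = {5,6,7}. Remove leaf 5 (neighbor: 4).
Step 4: current leaves = {6,7}. Remove leaf 6 (neighbor: 2).

Answer: 6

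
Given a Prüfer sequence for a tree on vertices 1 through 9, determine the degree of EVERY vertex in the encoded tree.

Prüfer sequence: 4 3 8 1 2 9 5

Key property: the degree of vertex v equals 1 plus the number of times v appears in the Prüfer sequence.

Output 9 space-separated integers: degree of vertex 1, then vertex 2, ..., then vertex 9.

p_1 = 4: count[4] becomes 1
p_2 = 3: count[3] becomes 1
p_3 = 8: count[8] becomes 1
p_4 = 1: count[1] becomes 1
p_5 = 2: count[2] becomes 1
p_6 = 9: count[9] becomes 1
p_7 = 5: count[5] becomes 1
Degrees (1 + count): deg[1]=1+1=2, deg[2]=1+1=2, deg[3]=1+1=2, deg[4]=1+1=2, deg[5]=1+1=2, deg[6]=1+0=1, deg[7]=1+0=1, deg[8]=1+1=2, deg[9]=1+1=2

Answer: 2 2 2 2 2 1 1 2 2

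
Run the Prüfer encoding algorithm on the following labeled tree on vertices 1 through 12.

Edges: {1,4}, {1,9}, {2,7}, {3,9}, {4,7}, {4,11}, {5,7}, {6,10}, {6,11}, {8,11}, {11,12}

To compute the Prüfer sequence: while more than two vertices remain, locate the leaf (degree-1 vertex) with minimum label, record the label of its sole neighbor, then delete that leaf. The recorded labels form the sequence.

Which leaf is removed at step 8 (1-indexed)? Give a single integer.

Answer: 4

Derivation:
Step 1: current leaves = {2,3,5,8,10,12}. Remove leaf 2 (neighbor: 7).
Step 2: current leaves = {3,5,8,10,12}. Remove leaf 3 (neighbor: 9).
Step 3: current leaves = {5,8,9,10,12}. Remove leaf 5 (neighbor: 7).
Step 4: current leaves = {7,8,9,10,12}. Remove leaf 7 (neighbor: 4).
Step 5: current leaves = {8,9,10,12}. Remove leaf 8 (neighbor: 11).
Step 6: current leaves = {9,10,12}. Remove leaf 9 (neighbor: 1).
Step 7: current leaves = {1,10,12}. Remove leaf 1 (neighbor: 4).
Step 8: current leaves = {4,10,12}. Remove leaf 4 (neighbor: 11).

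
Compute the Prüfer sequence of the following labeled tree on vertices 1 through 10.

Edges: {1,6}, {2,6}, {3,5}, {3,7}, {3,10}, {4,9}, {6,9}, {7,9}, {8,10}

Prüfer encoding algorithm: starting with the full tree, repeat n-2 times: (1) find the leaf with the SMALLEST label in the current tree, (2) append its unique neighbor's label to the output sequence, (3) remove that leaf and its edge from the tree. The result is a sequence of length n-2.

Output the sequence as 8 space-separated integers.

Answer: 6 6 9 3 9 10 7 3

Derivation:
Step 1: leaves = {1,2,4,5,8}. Remove smallest leaf 1, emit neighbor 6.
Step 2: leaves = {2,4,5,8}. Remove smallest leaf 2, emit neighbor 6.
Step 3: leaves = {4,5,6,8}. Remove smallest leaf 4, emit neighbor 9.
Step 4: leaves = {5,6,8}. Remove smallest leaf 5, emit neighbor 3.
Step 5: leaves = {6,8}. Remove smallest leaf 6, emit neighbor 9.
Step 6: leaves = {8,9}. Remove smallest leaf 8, emit neighbor 10.
Step 7: leaves = {9,10}. Remove smallest leaf 9, emit neighbor 7.
Step 8: leaves = {7,10}. Remove smallest leaf 7, emit neighbor 3.
Done: 2 vertices remain (3, 10). Sequence = [6 6 9 3 9 10 7 3]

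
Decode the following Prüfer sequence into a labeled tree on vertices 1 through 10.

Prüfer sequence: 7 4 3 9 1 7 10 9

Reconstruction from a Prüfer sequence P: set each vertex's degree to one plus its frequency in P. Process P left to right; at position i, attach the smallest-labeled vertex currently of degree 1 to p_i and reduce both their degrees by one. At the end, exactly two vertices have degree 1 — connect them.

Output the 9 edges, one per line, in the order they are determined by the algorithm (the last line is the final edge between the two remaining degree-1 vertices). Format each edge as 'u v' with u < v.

Initial degrees: {1:2, 2:1, 3:2, 4:2, 5:1, 6:1, 7:3, 8:1, 9:3, 10:2}
Step 1: smallest deg-1 vertex = 2, p_1 = 7. Add edge {2,7}. Now deg[2]=0, deg[7]=2.
Step 2: smallest deg-1 vertex = 5, p_2 = 4. Add edge {4,5}. Now deg[5]=0, deg[4]=1.
Step 3: smallest deg-1 vertex = 4, p_3 = 3. Add edge {3,4}. Now deg[4]=0, deg[3]=1.
Step 4: smallest deg-1 vertex = 3, p_4 = 9. Add edge {3,9}. Now deg[3]=0, deg[9]=2.
Step 5: smallest deg-1 vertex = 6, p_5 = 1. Add edge {1,6}. Now deg[6]=0, deg[1]=1.
Step 6: smallest deg-1 vertex = 1, p_6 = 7. Add edge {1,7}. Now deg[1]=0, deg[7]=1.
Step 7: smallest deg-1 vertex = 7, p_7 = 10. Add edge {7,10}. Now deg[7]=0, deg[10]=1.
Step 8: smallest deg-1 vertex = 8, p_8 = 9. Add edge {8,9}. Now deg[8]=0, deg[9]=1.
Final: two remaining deg-1 vertices are 9, 10. Add edge {9,10}.

Answer: 2 7
4 5
3 4
3 9
1 6
1 7
7 10
8 9
9 10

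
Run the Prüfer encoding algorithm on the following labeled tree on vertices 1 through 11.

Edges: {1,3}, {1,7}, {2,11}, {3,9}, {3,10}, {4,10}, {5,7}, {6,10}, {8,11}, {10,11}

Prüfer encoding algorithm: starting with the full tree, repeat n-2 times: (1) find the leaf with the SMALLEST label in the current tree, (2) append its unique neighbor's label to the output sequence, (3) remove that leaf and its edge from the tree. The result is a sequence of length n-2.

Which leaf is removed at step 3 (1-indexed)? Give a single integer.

Step 1: current leaves = {2,4,5,6,8,9}. Remove leaf 2 (neighbor: 11).
Step 2: current leaves = {4,5,6,8,9}. Remove leaf 4 (neighbor: 10).
Step 3: current leaves = {5,6,8,9}. Remove leaf 5 (neighbor: 7).

Answer: 5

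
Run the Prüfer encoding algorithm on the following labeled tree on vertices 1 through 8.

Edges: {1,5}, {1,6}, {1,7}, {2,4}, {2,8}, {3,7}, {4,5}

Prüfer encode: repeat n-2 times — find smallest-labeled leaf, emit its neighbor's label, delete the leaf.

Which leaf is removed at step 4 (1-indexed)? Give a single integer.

Step 1: current leaves = {3,6,8}. Remove leaf 3 (neighbor: 7).
Step 2: current leaves = {6,7,8}. Remove leaf 6 (neighbor: 1).
Step 3: current leaves = {7,8}. Remove leaf 7 (neighbor: 1).
Step 4: current leaves = {1,8}. Remove leaf 1 (neighbor: 5).

Answer: 1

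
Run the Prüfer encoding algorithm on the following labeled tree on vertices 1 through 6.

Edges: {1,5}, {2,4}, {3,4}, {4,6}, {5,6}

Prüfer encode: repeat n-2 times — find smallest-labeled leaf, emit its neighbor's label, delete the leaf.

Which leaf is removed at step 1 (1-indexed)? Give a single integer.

Answer: 1

Derivation:
Step 1: current leaves = {1,2,3}. Remove leaf 1 (neighbor: 5).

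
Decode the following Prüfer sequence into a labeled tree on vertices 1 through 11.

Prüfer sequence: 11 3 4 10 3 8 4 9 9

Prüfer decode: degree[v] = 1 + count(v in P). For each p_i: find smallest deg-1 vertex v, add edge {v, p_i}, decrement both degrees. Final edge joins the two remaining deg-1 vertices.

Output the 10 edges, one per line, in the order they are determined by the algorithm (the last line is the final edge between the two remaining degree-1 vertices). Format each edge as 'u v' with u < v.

Answer: 1 11
2 3
4 5
6 10
3 7
3 8
4 8
4 9
9 10
9 11

Derivation:
Initial degrees: {1:1, 2:1, 3:3, 4:3, 5:1, 6:1, 7:1, 8:2, 9:3, 10:2, 11:2}
Step 1: smallest deg-1 vertex = 1, p_1 = 11. Add edge {1,11}. Now deg[1]=0, deg[11]=1.
Step 2: smallest deg-1 vertex = 2, p_2 = 3. Add edge {2,3}. Now deg[2]=0, deg[3]=2.
Step 3: smallest deg-1 vertex = 5, p_3 = 4. Add edge {4,5}. Now deg[5]=0, deg[4]=2.
Step 4: smallest deg-1 vertex = 6, p_4 = 10. Add edge {6,10}. Now deg[6]=0, deg[10]=1.
Step 5: smallest deg-1 vertex = 7, p_5 = 3. Add edge {3,7}. Now deg[7]=0, deg[3]=1.
Step 6: smallest deg-1 vertex = 3, p_6 = 8. Add edge {3,8}. Now deg[3]=0, deg[8]=1.
Step 7: smallest deg-1 vertex = 8, p_7 = 4. Add edge {4,8}. Now deg[8]=0, deg[4]=1.
Step 8: smallest deg-1 vertex = 4, p_8 = 9. Add edge {4,9}. Now deg[4]=0, deg[9]=2.
Step 9: smallest deg-1 vertex = 10, p_9 = 9. Add edge {9,10}. Now deg[10]=0, deg[9]=1.
Final: two remaining deg-1 vertices are 9, 11. Add edge {9,11}.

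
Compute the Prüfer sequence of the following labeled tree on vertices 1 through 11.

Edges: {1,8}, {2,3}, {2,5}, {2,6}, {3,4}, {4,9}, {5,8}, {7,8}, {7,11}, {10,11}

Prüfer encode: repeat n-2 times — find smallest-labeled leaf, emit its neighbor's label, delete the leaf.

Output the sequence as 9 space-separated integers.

Step 1: leaves = {1,6,9,10}. Remove smallest leaf 1, emit neighbor 8.
Step 2: leaves = {6,9,10}. Remove smallest leaf 6, emit neighbor 2.
Step 3: leaves = {9,10}. Remove smallest leaf 9, emit neighbor 4.
Step 4: leaves = {4,10}. Remove smallest leaf 4, emit neighbor 3.
Step 5: leaves = {3,10}. Remove smallest leaf 3, emit neighbor 2.
Step 6: leaves = {2,10}. Remove smallest leaf 2, emit neighbor 5.
Step 7: leaves = {5,10}. Remove smallest leaf 5, emit neighbor 8.
Step 8: leaves = {8,10}. Remove smallest leaf 8, emit neighbor 7.
Step 9: leaves = {7,10}. Remove smallest leaf 7, emit neighbor 11.
Done: 2 vertices remain (10, 11). Sequence = [8 2 4 3 2 5 8 7 11]

Answer: 8 2 4 3 2 5 8 7 11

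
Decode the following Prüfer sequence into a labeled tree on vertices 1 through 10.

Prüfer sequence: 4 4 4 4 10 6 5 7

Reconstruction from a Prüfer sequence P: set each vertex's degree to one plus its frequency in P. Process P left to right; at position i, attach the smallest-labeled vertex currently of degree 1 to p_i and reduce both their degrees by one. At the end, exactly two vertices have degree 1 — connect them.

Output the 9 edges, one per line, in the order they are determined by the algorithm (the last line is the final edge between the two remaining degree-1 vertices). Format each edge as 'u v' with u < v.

Answer: 1 4
2 4
3 4
4 8
4 10
6 9
5 6
5 7
7 10

Derivation:
Initial degrees: {1:1, 2:1, 3:1, 4:5, 5:2, 6:2, 7:2, 8:1, 9:1, 10:2}
Step 1: smallest deg-1 vertex = 1, p_1 = 4. Add edge {1,4}. Now deg[1]=0, deg[4]=4.
Step 2: smallest deg-1 vertex = 2, p_2 = 4. Add edge {2,4}. Now deg[2]=0, deg[4]=3.
Step 3: smallest deg-1 vertex = 3, p_3 = 4. Add edge {3,4}. Now deg[3]=0, deg[4]=2.
Step 4: smallest deg-1 vertex = 8, p_4 = 4. Add edge {4,8}. Now deg[8]=0, deg[4]=1.
Step 5: smallest deg-1 vertex = 4, p_5 = 10. Add edge {4,10}. Now deg[4]=0, deg[10]=1.
Step 6: smallest deg-1 vertex = 9, p_6 = 6. Add edge {6,9}. Now deg[9]=0, deg[6]=1.
Step 7: smallest deg-1 vertex = 6, p_7 = 5. Add edge {5,6}. Now deg[6]=0, deg[5]=1.
Step 8: smallest deg-1 vertex = 5, p_8 = 7. Add edge {5,7}. Now deg[5]=0, deg[7]=1.
Final: two remaining deg-1 vertices are 7, 10. Add edge {7,10}.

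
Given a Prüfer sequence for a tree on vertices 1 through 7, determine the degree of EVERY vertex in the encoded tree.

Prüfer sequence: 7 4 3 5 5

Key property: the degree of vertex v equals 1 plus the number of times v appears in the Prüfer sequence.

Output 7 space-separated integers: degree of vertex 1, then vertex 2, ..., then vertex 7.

Answer: 1 1 2 2 3 1 2

Derivation:
p_1 = 7: count[7] becomes 1
p_2 = 4: count[4] becomes 1
p_3 = 3: count[3] becomes 1
p_4 = 5: count[5] becomes 1
p_5 = 5: count[5] becomes 2
Degrees (1 + count): deg[1]=1+0=1, deg[2]=1+0=1, deg[3]=1+1=2, deg[4]=1+1=2, deg[5]=1+2=3, deg[6]=1+0=1, deg[7]=1+1=2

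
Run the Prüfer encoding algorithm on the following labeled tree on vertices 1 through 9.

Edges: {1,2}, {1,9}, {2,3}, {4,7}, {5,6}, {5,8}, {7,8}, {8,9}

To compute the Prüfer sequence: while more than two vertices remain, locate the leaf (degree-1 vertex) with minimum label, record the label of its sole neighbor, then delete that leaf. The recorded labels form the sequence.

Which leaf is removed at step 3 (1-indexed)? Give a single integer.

Answer: 1

Derivation:
Step 1: current leaves = {3,4,6}. Remove leaf 3 (neighbor: 2).
Step 2: current leaves = {2,4,6}. Remove leaf 2 (neighbor: 1).
Step 3: current leaves = {1,4,6}. Remove leaf 1 (neighbor: 9).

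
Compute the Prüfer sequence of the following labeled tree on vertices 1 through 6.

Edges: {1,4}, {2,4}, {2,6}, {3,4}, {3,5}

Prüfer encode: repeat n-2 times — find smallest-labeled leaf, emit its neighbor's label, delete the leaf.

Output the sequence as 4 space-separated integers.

Answer: 4 3 4 2

Derivation:
Step 1: leaves = {1,5,6}. Remove smallest leaf 1, emit neighbor 4.
Step 2: leaves = {5,6}. Remove smallest leaf 5, emit neighbor 3.
Step 3: leaves = {3,6}. Remove smallest leaf 3, emit neighbor 4.
Step 4: leaves = {4,6}. Remove smallest leaf 4, emit neighbor 2.
Done: 2 vertices remain (2, 6). Sequence = [4 3 4 2]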